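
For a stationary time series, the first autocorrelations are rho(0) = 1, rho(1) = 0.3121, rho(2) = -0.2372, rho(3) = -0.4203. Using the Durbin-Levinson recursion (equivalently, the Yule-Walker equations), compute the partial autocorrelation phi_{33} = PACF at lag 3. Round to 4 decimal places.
\phi_{33} = -0.2609

The PACF at lag k is phi_{kk}, the last component of the solution
to the Yule-Walker system G_k phi = r_k where
  (G_k)_{ij} = rho(|i - j|), (r_k)_i = rho(i), i,j = 1..k.
Equivalently, Durbin-Levinson gives phi_{kk} iteratively:
  phi_{11} = rho(1)
  phi_{kk} = [rho(k) - sum_{j=1..k-1} phi_{k-1,j} rho(k-j)]
            / [1 - sum_{j=1..k-1} phi_{k-1,j} rho(j)],
  phi_{k,j} = phi_{k-1,j} - phi_{kk} phi_{k-1,k-j},  j = 1..k-1.
Step k = 1:
  phi_11 = rho(1) = 0.3121.
Step k = 2:
  phi_22 = [rho(2) - phi_11 rho(1)] / [1 - phi_11 rho(1)] = [-0.2372 - (0.3121)(0.3121)] / [1 - (0.3121)(0.3121)]
         = -0.33460641 / 0.90259359 = -0.370717.
  Update: phi_21 = phi_11 - phi_22 phi_11 = 0.3121 - (-0.370717)(0.3121) = 0.427801.
Step k = 3:
  phi_33 = [rho(3) - phi_21 rho(2) - phi_22 rho(1)] / [1 - phi_21 rho(1) - phi_22 rho(2)]
    numerator   = -0.4203 - (0.427801)(-0.2372) - (-0.370717)(0.3121) = -0.20312504
    denominator = 1 - (0.427801)(0.3121) - (-0.370717)(-0.2372) = 0.77854945
  phi_33 = -0.20312504 / 0.77854945 = -0.2609.
Therefore phi_{33} = -0.2609.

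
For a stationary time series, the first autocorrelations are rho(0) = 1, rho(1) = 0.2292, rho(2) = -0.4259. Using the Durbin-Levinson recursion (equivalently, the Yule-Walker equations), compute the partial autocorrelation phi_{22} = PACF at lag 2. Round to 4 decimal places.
\phi_{22} = -0.5050

The PACF at lag k is phi_{kk}, the last component of the solution
to the Yule-Walker system G_k phi = r_k where
  (G_k)_{ij} = rho(|i - j|), (r_k)_i = rho(i), i,j = 1..k.
Equivalently, Durbin-Levinson gives phi_{kk} iteratively:
  phi_{11} = rho(1)
  phi_{kk} = [rho(k) - sum_{j=1..k-1} phi_{k-1,j} rho(k-j)]
            / [1 - sum_{j=1..k-1} phi_{k-1,j} rho(j)],
  phi_{k,j} = phi_{k-1,j} - phi_{kk} phi_{k-1,k-j},  j = 1..k-1.
Step k = 1:
  phi_11 = rho(1) = 0.2292.
Step k = 2:
  phi_22 = [rho(2) - phi_11 rho(1)] / [1 - phi_11 rho(1)] = [-0.4259 - (0.2292)(0.2292)] / [1 - (0.2292)(0.2292)]
         = -0.47843264 / 0.94746736 = -0.505.
Therefore phi_{22} = -0.5050.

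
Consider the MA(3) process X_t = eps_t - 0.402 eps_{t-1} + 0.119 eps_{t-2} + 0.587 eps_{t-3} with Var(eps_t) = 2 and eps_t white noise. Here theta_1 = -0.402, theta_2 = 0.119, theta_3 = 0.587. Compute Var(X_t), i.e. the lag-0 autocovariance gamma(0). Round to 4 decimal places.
\gamma(0) = 3.0407

For an MA(q) process X_t = eps_t + sum_i theta_i eps_{t-i} with
Var(eps_t) = sigma^2, the variance is
  gamma(0) = sigma^2 * (1 + sum_i theta_i^2).
  sum_i theta_i^2 = (-0.402)^2 + (0.119)^2 + (0.587)^2 = 0.161604 + 0.014161 + 0.344569 = 0.520334.
  gamma(0) = 2 * (1 + 0.520334) = 2 * 1.520334 = 3.040668, which rounds to 3.0407.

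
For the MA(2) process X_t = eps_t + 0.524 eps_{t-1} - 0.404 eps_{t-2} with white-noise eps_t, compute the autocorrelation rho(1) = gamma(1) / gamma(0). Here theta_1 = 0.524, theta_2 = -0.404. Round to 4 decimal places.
\rho(1) = 0.2172

For an MA(q) process with theta_0 = 1, the autocovariance is
  gamma(k) = sigma^2 * sum_{i=0..q-k} theta_i * theta_{i+k},
and rho(k) = gamma(k) / gamma(0). Sigma^2 cancels.
  numerator   = (1)*(0.524) + (0.524)*(-0.404) = 0.312304.
  denominator = (1)^2 + (0.524)^2 + (-0.404)^2 = 1.437792.
  rho(1) = 0.312304 / 1.437792 = 0.2172.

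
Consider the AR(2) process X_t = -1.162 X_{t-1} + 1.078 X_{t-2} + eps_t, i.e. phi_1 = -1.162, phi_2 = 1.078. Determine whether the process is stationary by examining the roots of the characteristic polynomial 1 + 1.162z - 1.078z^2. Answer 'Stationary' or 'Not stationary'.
\text{Not stationary}

The AR(p) characteristic polynomial is P(z) = 1 + 1.162z - 1.078z^2.
Stationarity requires all roots to lie outside the unit circle, i.e. |z| > 1 for every root.
Set 1 + (1.162) z + (-1.078) z^2 = 0, i.e. a z^2 + b z + c = 0 with a = -1.078, b = 1.162, c = 1.
Discriminant D = b^2 - 4ac = (1.162)^2 - 4*(-1.078)*1 = 1.350244 - (-4.312) = 5.662244.
D >= 0, so the roots are real: z = (-b +/- sqrt(D)) / (2a) = (-1.162 +/- 2.379547) / (-2.156).
  z_1 = (-1.162 + 2.379547) / (-2.156) = -0.5647,   |z_1| = 0.5647.
  z_2 = (-1.162 - 2.379547) / (-2.156) = 1.6426,   |z_2| = 1.6426.
Moduli of all roots: 0.5647, 1.6426.
All moduli strictly greater than 1? No.
Verdict: Not stationary.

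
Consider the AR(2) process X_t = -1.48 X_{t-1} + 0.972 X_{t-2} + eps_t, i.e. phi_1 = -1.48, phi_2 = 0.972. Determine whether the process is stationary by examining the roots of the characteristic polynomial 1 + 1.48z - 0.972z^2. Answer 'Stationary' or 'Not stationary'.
\text{Not stationary}

The AR(p) characteristic polynomial is P(z) = 1 + 1.48z - 0.972z^2.
Stationarity requires all roots to lie outside the unit circle, i.e. |z| > 1 for every root.
Set 1 + (1.48) z + (-0.972) z^2 = 0, i.e. a z^2 + b z + c = 0 with a = -0.972, b = 1.48, c = 1.
Discriminant D = b^2 - 4ac = (1.48)^2 - 4*(-0.972)*1 = 2.1904 - (-3.888) = 6.0784.
D >= 0, so the roots are real: z = (-b +/- sqrt(D)) / (2a) = (-1.48 +/- 2.465441) / (-1.944).
  z_1 = (-1.48 + 2.465441) / (-1.944) = -0.5069,   |z_1| = 0.5069.
  z_2 = (-1.48 - 2.465441) / (-1.944) = 2.0295,   |z_2| = 2.0295.
Moduli of all roots: 0.5069, 2.0295.
All moduli strictly greater than 1? No.
Verdict: Not stationary.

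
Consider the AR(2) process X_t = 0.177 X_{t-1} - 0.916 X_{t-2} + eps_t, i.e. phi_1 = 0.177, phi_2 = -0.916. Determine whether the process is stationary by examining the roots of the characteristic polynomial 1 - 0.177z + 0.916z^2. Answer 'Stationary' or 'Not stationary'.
\text{Stationary}

The AR(p) characteristic polynomial is P(z) = 1 - 0.177z + 0.916z^2.
Stationarity requires all roots to lie outside the unit circle, i.e. |z| > 1 for every root.
Set 1 + (-0.177) z + (0.916) z^2 = 0, i.e. a z^2 + b z + c = 0 with a = 0.916, b = -0.177, c = 1.
Discriminant D = b^2 - 4ac = (-0.177)^2 - 4*(0.916)*1 = 0.031329 - (3.664) = -3.632671.
D < 0, so the roots are the complex-conjugate pair z = (-b +/- i sqrt(-D)) / (2a) = 0.0966 +/- 1.0404i.
For a conjugate pair |z|^2 = z * conj(z) = (product of roots) = c/a = 1/(0.916) = 1.091703, so |z| = sqrt(1.091703) = 1.0448 for both roots.
Moduli of all roots: 1.0448, 1.0448.
All moduli strictly greater than 1? Yes.
Verdict: Stationary.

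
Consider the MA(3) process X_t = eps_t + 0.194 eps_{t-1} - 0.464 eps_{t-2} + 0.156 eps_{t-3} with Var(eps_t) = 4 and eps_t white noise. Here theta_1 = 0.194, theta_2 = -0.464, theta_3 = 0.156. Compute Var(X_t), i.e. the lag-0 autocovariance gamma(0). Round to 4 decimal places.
\gamma(0) = 5.1091

For an MA(q) process X_t = eps_t + sum_i theta_i eps_{t-i} with
Var(eps_t) = sigma^2, the variance is
  gamma(0) = sigma^2 * (1 + sum_i theta_i^2).
  sum_i theta_i^2 = (0.194)^2 + (-0.464)^2 + (0.156)^2 = 0.037636 + 0.215296 + 0.024336 = 0.277268.
  gamma(0) = 4 * (1 + 0.277268) = 4 * 1.277268 = 5.109072, which rounds to 5.1091.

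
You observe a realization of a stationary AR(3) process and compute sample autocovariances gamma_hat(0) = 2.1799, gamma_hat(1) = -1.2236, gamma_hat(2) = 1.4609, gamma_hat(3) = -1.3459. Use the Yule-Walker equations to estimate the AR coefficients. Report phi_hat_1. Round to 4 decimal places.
\hat\phi_{1} = -0.1199

The Yule-Walker equations for an AR(p) process read, in matrix form,
  Gamma_p phi = r_p,   with   (Gamma_p)_{ij} = gamma(|i - j|),
                       (r_p)_i = gamma(i),   i,j = 1..p.
Substitute the sample gammas (Toeplitz matrix and right-hand side of size 3):
  Gamma_p = [[2.1799, -1.2236, 1.4609], [-1.2236, 2.1799, -1.2236], [1.4609, -1.2236, 2.1799]]
  r_p     = [-1.2236, 1.4609, -1.3459]
Written out (R1..R3):
  (R1) 2.1799 phi_1 - 1.2236 phi_2 + 1.4609 phi_3 = -1.2236
  (R2) -1.2236 phi_1 + 2.1799 phi_2 - 1.2236 phi_3 = 1.4609
  (R3) 1.4609 phi_1 - 1.2236 phi_2 + 2.1799 phi_3 = -1.3459
Gaussian elimination:
  R2 <- R2 - (-1.2236/2.1799) R1 = R2 - (-0.56131) R1:  1.493081 phi_2 - 0.403582 phi_3 = 0.774081
  R3 <- R3 - (1.4609/2.1799) R1 = R3 - (0.670168) R1:  -0.403582 phi_2 + 1.200851 phi_3 = -0.525882
  R3 <- R3 - (-0.403582/1.493081) R2 = R3 - (-0.270301) R2:  1.091762 phi_3 = -0.316647
Back-substitution:
  phi_hat_3 = -0.316647 / 1.091762 = -0.290033
  phi_hat_2 = (0.774081 - (-0.403582)(-0.290033)) / 1.493081 = 0.440049
  phi_hat_1 = (-1.2236 - (-1.2236)(0.440049) - (1.4609)(-0.290033)) / 2.1799 = -0.119935
So phi_hat = [-0.1199, 0.4400, -0.2900].
Therefore phi_hat_1 = -0.1199.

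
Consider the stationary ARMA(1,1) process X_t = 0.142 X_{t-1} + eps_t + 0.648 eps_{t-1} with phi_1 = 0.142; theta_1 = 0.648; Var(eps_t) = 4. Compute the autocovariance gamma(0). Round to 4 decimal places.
\gamma(0) = 6.5478

Multiply the model equation by X_{t-k} and take expectations. With theta_0 = psi_0 = 1 and psi_j the MA(infinity) weights, this gives
  gamma(k) - sum_i phi_i gamma(k-i) = c_k,
  c_k = sigma^2 * sum_{j=k..q} theta_j psi_{j-k}   (c_k = 0 for k > q),
using gamma(-m) = gamma(m).
psi-weights needed (psi_j = theta_j + sum_i phi_i psi_{j-i}):
  psi_1 = theta_1 + phi_1 = 0.648 + (0.142) = 0.79
Right-hand sides:
  c_0 = sigma^2 (1 + theta_1 psi_1) = 4 * (1 + (0.648)(0.79)) = 4 * 1.51192 = 6.04768
  c_1 = sigma^2 theta_1 = 4 * (0.648) = 2.592
  c_2 = 0
Equations for k = 0 and k = 1 (AR order 1):
  gamma(0) = phi_1 gamma(1) + c_0
  gamma(1) = phi_1 gamma(0) + c_1
Substituting the second into the first: gamma(0) (1 - phi_1^2) = c_0 + phi_1 c_1, so
  gamma(0) = (c_0 + phi_1 c_1) / (1 - phi_1^2) = (6.04768 + (0.142)(2.592)) / (1 - (0.142)^2) = 6.415744 / 0.979836 = 6.547773.
Therefore gamma(0) = 6.5478 (to 4 decimal places).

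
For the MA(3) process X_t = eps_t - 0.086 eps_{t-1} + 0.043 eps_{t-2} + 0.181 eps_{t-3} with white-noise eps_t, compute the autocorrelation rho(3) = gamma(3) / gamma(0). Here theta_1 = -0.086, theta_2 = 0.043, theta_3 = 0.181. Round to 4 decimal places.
\rho(3) = 0.1737

For an MA(q) process with theta_0 = 1, the autocovariance is
  gamma(k) = sigma^2 * sum_{i=0..q-k} theta_i * theta_{i+k},
and rho(k) = gamma(k) / gamma(0). Sigma^2 cancels.
  numerator   = (1)*(0.181) = 0.181.
  denominator = (1)^2 + (-0.086)^2 + (0.043)^2 + (0.181)^2 = 1.042006.
  rho(3) = 0.181 / 1.042006 = 0.1737.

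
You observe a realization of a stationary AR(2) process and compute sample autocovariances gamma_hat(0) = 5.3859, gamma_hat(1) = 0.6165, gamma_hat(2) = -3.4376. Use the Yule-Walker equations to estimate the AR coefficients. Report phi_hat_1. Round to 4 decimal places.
\hat\phi_{1} = 0.1900

The Yule-Walker equations for an AR(p) process read, in matrix form,
  Gamma_p phi = r_p,   with   (Gamma_p)_{ij} = gamma(|i - j|),
                       (r_p)_i = gamma(i),   i,j = 1..p.
Substitute the sample gammas (Toeplitz matrix and right-hand side of size 2):
  Gamma_p = [[5.3859, 0.6165], [0.6165, 5.3859]]
  r_p     = [0.6165, -3.4376]
Written out:
  5.3859 phi_1 + 0.6165 phi_2 = 0.6165
  0.6165 phi_1 + 5.3859 phi_2 = -3.4376
Solve by Cramer's rule:
  det = gamma(0)^2 - gamma(1)^2 = (5.3859)^2 - (0.6165)^2 = 29.00791881 - 0.38007225 = 28.62784656
  phi_hat_1 = [gamma(1) gamma(0) - gamma(1) gamma(2)] / det = [(0.6165)(5.3859) - (0.6165)(-3.4376)] / 28.62784656 = 5.43968775 / 28.62784656 = 0.19
  phi_hat_2 = [gamma(0) gamma(2) - gamma(1)^2] / det = [(5.3859)(-3.4376) - (0.6165)^2] / 28.62784656 = -18.89464209 / 28.62784656 = -0.66
So phi_hat = [0.1900, -0.6600].
Therefore phi_hat_1 = 0.1900.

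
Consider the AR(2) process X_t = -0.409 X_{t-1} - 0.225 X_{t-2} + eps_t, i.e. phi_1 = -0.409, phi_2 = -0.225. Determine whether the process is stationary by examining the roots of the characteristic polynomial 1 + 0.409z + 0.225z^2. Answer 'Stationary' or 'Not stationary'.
\text{Stationary}

The AR(p) characteristic polynomial is P(z) = 1 + 0.409z + 0.225z^2.
Stationarity requires all roots to lie outside the unit circle, i.e. |z| > 1 for every root.
Set 1 + (0.409) z + (0.225) z^2 = 0, i.e. a z^2 + b z + c = 0 with a = 0.225, b = 0.409, c = 1.
Discriminant D = b^2 - 4ac = (0.409)^2 - 4*(0.225)*1 = 0.167281 - (0.9) = -0.732719.
D < 0, so the roots are the complex-conjugate pair z = (-b +/- i sqrt(-D)) / (2a) = -0.9089 +/- 1.9022i.
For a conjugate pair |z|^2 = z * conj(z) = (product of roots) = c/a = 1/(0.225) = 4.444444, so |z| = sqrt(4.444444) = 2.1082 for both roots.
Moduli of all roots: 2.1082, 2.1082.
All moduli strictly greater than 1? Yes.
Verdict: Stationary.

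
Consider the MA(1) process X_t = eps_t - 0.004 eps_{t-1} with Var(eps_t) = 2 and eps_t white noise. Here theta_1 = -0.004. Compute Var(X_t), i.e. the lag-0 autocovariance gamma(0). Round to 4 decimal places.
\gamma(0) = 2.0000

For an MA(q) process X_t = eps_t + sum_i theta_i eps_{t-i} with
Var(eps_t) = sigma^2, the variance is
  gamma(0) = sigma^2 * (1 + sum_i theta_i^2).
  sum_i theta_i^2 = (-0.004)^2 = 0.000016.
  gamma(0) = 2 * (1 + 0.000016) = 2 * 1.000016 = 2.000032, which rounds to 2.0000.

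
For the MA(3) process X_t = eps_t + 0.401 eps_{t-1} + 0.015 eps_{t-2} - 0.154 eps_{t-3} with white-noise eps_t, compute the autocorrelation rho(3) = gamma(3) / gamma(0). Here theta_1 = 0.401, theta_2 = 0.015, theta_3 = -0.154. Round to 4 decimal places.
\rho(3) = -0.1300

For an MA(q) process with theta_0 = 1, the autocovariance is
  gamma(k) = sigma^2 * sum_{i=0..q-k} theta_i * theta_{i+k},
and rho(k) = gamma(k) / gamma(0). Sigma^2 cancels.
  numerator   = (1)*(-0.154) = -0.154.
  denominator = (1)^2 + (0.401)^2 + (0.015)^2 + (-0.154)^2 = 1.184742.
  rho(3) = -0.154 / 1.184742 = -0.1300.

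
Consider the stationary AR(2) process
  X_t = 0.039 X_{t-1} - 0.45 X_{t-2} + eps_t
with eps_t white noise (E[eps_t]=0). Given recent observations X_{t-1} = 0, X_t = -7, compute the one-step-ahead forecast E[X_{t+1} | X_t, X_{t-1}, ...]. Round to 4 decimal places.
E[X_{t+1} \mid \mathcal F_t] = -0.2730

For an AR(p) model X_t = c + sum_i phi_i X_{t-i} + eps_t, the
one-step-ahead conditional mean is
  E[X_{t+1} | X_t, ...] = c + sum_i phi_i X_{t+1-i}.
Substitute known values:
  E[X_{t+1} | ...] = (0.039) * (-7) + (-0.45) * (0)
                   = -0.2730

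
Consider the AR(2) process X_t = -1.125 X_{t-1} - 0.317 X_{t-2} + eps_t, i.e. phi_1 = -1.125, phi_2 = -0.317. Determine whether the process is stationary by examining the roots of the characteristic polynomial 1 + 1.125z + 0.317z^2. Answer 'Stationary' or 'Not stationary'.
\text{Stationary}

The AR(p) characteristic polynomial is P(z) = 1 + 1.125z + 0.317z^2.
Stationarity requires all roots to lie outside the unit circle, i.e. |z| > 1 for every root.
Set 1 + (1.125) z + (0.317) z^2 = 0, i.e. a z^2 + b z + c = 0 with a = 0.317, b = 1.125, c = 1.
Discriminant D = b^2 - 4ac = (1.125)^2 - 4*(0.317)*1 = 1.265625 - (1.268) = -0.002375.
D < 0, so the roots are the complex-conjugate pair z = (-b +/- i sqrt(-D)) / (2a) = -1.7744 +/- 0.0769i.
For a conjugate pair |z|^2 = z * conj(z) = (product of roots) = c/a = 1/(0.317) = 3.154574, so |z| = sqrt(3.154574) = 1.7761 for both roots.
Moduli of all roots: 1.7761, 1.7761.
All moduli strictly greater than 1? Yes.
Verdict: Stationary.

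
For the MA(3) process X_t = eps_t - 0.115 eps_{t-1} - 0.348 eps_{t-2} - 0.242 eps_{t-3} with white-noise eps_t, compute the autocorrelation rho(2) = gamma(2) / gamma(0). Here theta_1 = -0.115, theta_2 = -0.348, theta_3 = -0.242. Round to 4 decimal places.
\rho(2) = -0.2684

For an MA(q) process with theta_0 = 1, the autocovariance is
  gamma(k) = sigma^2 * sum_{i=0..q-k} theta_i * theta_{i+k},
and rho(k) = gamma(k) / gamma(0). Sigma^2 cancels.
  numerator   = (1)*(-0.348) + (-0.115)*(-0.242) = -0.32017.
  denominator = (1)^2 + (-0.115)^2 + (-0.348)^2 + (-0.242)^2 = 1.192893.
  rho(2) = -0.32017 / 1.192893 = -0.2684.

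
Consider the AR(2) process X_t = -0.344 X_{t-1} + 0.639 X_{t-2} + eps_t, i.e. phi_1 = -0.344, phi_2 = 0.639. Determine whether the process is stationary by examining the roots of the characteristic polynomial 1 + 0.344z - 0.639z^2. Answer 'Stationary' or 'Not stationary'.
\text{Stationary}

The AR(p) characteristic polynomial is P(z) = 1 + 0.344z - 0.639z^2.
Stationarity requires all roots to lie outside the unit circle, i.e. |z| > 1 for every root.
Set 1 + (0.344) z + (-0.639) z^2 = 0, i.e. a z^2 + b z + c = 0 with a = -0.639, b = 0.344, c = 1.
Discriminant D = b^2 - 4ac = (0.344)^2 - 4*(-0.639)*1 = 0.118336 - (-2.556) = 2.674336.
D >= 0, so the roots are real: z = (-b +/- sqrt(D)) / (2a) = (-0.344 +/- 1.63534) / (-1.278).
  z_1 = (-0.344 + 1.63534) / (-1.278) = -1.0104,   |z_1| = 1.0104.
  z_2 = (-0.344 - 1.63534) / (-1.278) = 1.5488,   |z_2| = 1.5488.
Moduli of all roots: 1.0104, 1.5488.
All moduli strictly greater than 1? Yes.
Verdict: Stationary.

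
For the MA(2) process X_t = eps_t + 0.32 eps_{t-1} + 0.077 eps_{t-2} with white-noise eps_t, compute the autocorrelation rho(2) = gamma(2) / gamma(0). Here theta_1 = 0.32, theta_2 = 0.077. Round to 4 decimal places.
\rho(2) = 0.0695

For an MA(q) process with theta_0 = 1, the autocovariance is
  gamma(k) = sigma^2 * sum_{i=0..q-k} theta_i * theta_{i+k},
and rho(k) = gamma(k) / gamma(0). Sigma^2 cancels.
  numerator   = (1)*(0.077) = 0.077.
  denominator = (1)^2 + (0.32)^2 + (0.077)^2 = 1.108329.
  rho(2) = 0.077 / 1.108329 = 0.0695.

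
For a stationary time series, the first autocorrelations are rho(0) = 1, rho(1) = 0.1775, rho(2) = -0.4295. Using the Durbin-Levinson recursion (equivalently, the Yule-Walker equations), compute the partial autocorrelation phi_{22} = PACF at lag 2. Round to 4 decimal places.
\phi_{22} = -0.4760

The PACF at lag k is phi_{kk}, the last component of the solution
to the Yule-Walker system G_k phi = r_k where
  (G_k)_{ij} = rho(|i - j|), (r_k)_i = rho(i), i,j = 1..k.
Equivalently, Durbin-Levinson gives phi_{kk} iteratively:
  phi_{11} = rho(1)
  phi_{kk} = [rho(k) - sum_{j=1..k-1} phi_{k-1,j} rho(k-j)]
            / [1 - sum_{j=1..k-1} phi_{k-1,j} rho(j)],
  phi_{k,j} = phi_{k-1,j} - phi_{kk} phi_{k-1,k-j},  j = 1..k-1.
Step k = 1:
  phi_11 = rho(1) = 0.1775.
Step k = 2:
  phi_22 = [rho(2) - phi_11 rho(1)] / [1 - phi_11 rho(1)] = [-0.4295 - (0.1775)(0.1775)] / [1 - (0.1775)(0.1775)]
         = -0.46100625 / 0.96849375 = -0.476.
Therefore phi_{22} = -0.4760.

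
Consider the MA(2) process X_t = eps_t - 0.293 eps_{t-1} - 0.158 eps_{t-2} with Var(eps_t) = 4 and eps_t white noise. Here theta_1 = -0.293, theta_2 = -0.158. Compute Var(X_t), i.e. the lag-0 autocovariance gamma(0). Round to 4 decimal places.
\gamma(0) = 4.4433

For an MA(q) process X_t = eps_t + sum_i theta_i eps_{t-i} with
Var(eps_t) = sigma^2, the variance is
  gamma(0) = sigma^2 * (1 + sum_i theta_i^2).
  sum_i theta_i^2 = (-0.293)^2 + (-0.158)^2 = 0.085849 + 0.024964 = 0.110813.
  gamma(0) = 4 * (1 + 0.110813) = 4 * 1.110813 = 4.443252, which rounds to 4.4433.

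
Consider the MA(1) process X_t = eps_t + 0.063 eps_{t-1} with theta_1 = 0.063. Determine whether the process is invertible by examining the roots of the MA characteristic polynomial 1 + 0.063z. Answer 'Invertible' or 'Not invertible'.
\text{Invertible}

The MA(q) characteristic polynomial is P(z) = 1 + 0.063z.
Invertibility requires all roots to lie outside the unit circle, i.e. |z| > 1 for every root.
This is linear in z: 1 + (0.063) z = 0  =>  z = -1/(0.063) = -15.873016,  |z| = 15.873016.
Moduli of all roots: 15.8730.
All moduli strictly greater than 1? Yes.
Verdict: Invertible.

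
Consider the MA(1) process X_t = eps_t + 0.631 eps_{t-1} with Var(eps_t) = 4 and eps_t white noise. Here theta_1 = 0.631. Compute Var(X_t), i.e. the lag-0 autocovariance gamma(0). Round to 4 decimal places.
\gamma(0) = 5.5926

For an MA(q) process X_t = eps_t + sum_i theta_i eps_{t-i} with
Var(eps_t) = sigma^2, the variance is
  gamma(0) = sigma^2 * (1 + sum_i theta_i^2).
  sum_i theta_i^2 = (0.631)^2 = 0.398161.
  gamma(0) = 4 * (1 + 0.398161) = 4 * 1.398161 = 5.592644, which rounds to 5.5926.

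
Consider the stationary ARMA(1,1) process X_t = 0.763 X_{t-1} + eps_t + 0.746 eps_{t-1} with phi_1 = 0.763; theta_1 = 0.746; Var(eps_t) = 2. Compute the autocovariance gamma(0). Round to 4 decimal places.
\gamma(0) = 12.8995

Multiply the model equation by X_{t-k} and take expectations. With theta_0 = psi_0 = 1 and psi_j the MA(infinity) weights, this gives
  gamma(k) - sum_i phi_i gamma(k-i) = c_k,
  c_k = sigma^2 * sum_{j=k..q} theta_j psi_{j-k}   (c_k = 0 for k > q),
using gamma(-m) = gamma(m).
psi-weights needed (psi_j = theta_j + sum_i phi_i psi_{j-i}):
  psi_1 = theta_1 + phi_1 = 0.746 + (0.763) = 1.509
Right-hand sides:
  c_0 = sigma^2 (1 + theta_1 psi_1) = 2 * (1 + (0.746)(1.509)) = 2 * 2.125714 = 4.251428
  c_1 = sigma^2 theta_1 = 2 * (0.746) = 1.492
  c_2 = 0
Equations for k = 0 and k = 1 (AR order 1):
  gamma(0) = phi_1 gamma(1) + c_0
  gamma(1) = phi_1 gamma(0) + c_1
Substituting the second into the first: gamma(0) (1 - phi_1^2) = c_0 + phi_1 c_1, so
  gamma(0) = (c_0 + phi_1 c_1) / (1 - phi_1^2) = (4.251428 + (0.763)(1.492)) / (1 - (0.763)^2) = 5.389824 / 0.417831 = 12.899531.
Therefore gamma(0) = 12.8995 (to 4 decimal places).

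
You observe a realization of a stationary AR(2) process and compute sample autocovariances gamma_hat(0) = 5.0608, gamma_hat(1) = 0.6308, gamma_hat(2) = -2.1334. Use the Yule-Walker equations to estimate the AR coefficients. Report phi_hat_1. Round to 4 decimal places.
\hat\phi_{1} = 0.1800

The Yule-Walker equations for an AR(p) process read, in matrix form,
  Gamma_p phi = r_p,   with   (Gamma_p)_{ij} = gamma(|i - j|),
                       (r_p)_i = gamma(i),   i,j = 1..p.
Substitute the sample gammas (Toeplitz matrix and right-hand side of size 2):
  Gamma_p = [[5.0608, 0.6308], [0.6308, 5.0608]]
  r_p     = [0.6308, -2.1334]
Written out:
  5.0608 phi_1 + 0.6308 phi_2 = 0.6308
  0.6308 phi_1 + 5.0608 phi_2 = -2.1334
Solve by Cramer's rule:
  det = gamma(0)^2 - gamma(1)^2 = (5.0608)^2 - (0.6308)^2 = 25.61169664 - 0.39790864 = 25.213788
  phi_hat_1 = [gamma(1) gamma(0) - gamma(1) gamma(2)] / det = [(0.6308)(5.0608) - (0.6308)(-2.1334)] / 25.213788 = 4.53810136 / 25.213788 = 0.18
  phi_hat_2 = [gamma(0) gamma(2) - gamma(1)^2] / det = [(5.0608)(-2.1334) - (0.6308)^2] / 25.213788 = -11.19461936 / 25.213788 = -0.444
So phi_hat = [0.1800, -0.4440].
Therefore phi_hat_1 = 0.1800.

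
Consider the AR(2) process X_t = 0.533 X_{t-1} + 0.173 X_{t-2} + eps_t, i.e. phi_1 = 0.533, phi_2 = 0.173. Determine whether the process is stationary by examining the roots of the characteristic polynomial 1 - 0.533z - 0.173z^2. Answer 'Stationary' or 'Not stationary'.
\text{Stationary}

The AR(p) characteristic polynomial is P(z) = 1 - 0.533z - 0.173z^2.
Stationarity requires all roots to lie outside the unit circle, i.e. |z| > 1 for every root.
Set 1 + (-0.533) z + (-0.173) z^2 = 0, i.e. a z^2 + b z + c = 0 with a = -0.173, b = -0.533, c = 1.
Discriminant D = b^2 - 4ac = (-0.533)^2 - 4*(-0.173)*1 = 0.284089 - (-0.692) = 0.976089.
D >= 0, so the roots are real: z = (-b +/- sqrt(D)) / (2a) = (0.533 +/- 0.987972) / (-0.346).
  z_1 = (0.533 + 0.987972) / (-0.346) = -4.3959,   |z_1| = 4.3959.
  z_2 = (0.533 - 0.987972) / (-0.346) = 1.3149,   |z_2| = 1.3149.
Moduli of all roots: 4.3959, 1.3149.
All moduli strictly greater than 1? Yes.
Verdict: Stationary.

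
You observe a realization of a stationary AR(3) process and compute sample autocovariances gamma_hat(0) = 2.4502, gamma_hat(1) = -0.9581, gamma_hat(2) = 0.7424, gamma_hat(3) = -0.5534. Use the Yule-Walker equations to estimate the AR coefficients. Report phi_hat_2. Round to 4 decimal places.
\hat\phi_{2} = 0.1540

The Yule-Walker equations for an AR(p) process read, in matrix form,
  Gamma_p phi = r_p,   with   (Gamma_p)_{ij} = gamma(|i - j|),
                       (r_p)_i = gamma(i),   i,j = 1..p.
Substitute the sample gammas (Toeplitz matrix and right-hand side of size 3):
  Gamma_p = [[2.4502, -0.9581, 0.7424], [-0.9581, 2.4502, -0.9581], [0.7424, -0.9581, 2.4502]]
  r_p     = [-0.9581, 0.7424, -0.5534]
Written out (R1..R3):
  (R1) 2.4502 phi_1 - 0.9581 phi_2 + 0.7424 phi_3 = -0.9581
  (R2) -0.9581 phi_1 + 2.4502 phi_2 - 0.9581 phi_3 = 0.7424
  (R3) 0.7424 phi_1 - 0.9581 phi_2 + 2.4502 phi_3 = -0.5534
Gaussian elimination:
  R2 <- R2 - (-0.9581/2.4502) R1 = R2 - (-0.391029) R1:  2.075555 phi_2 - 0.6678 phi_3 = 0.367755
  R3 <- R3 - (0.7424/2.4502) R1 = R3 - (0.302996) R1:  -0.6678 phi_2 + 2.225256 phi_3 = -0.2631
  R3 <- R3 - (-0.6678/2.075555) R2 = R3 - (-0.321745) R2:  2.010395 phi_3 = -0.144776
Back-substitution:
  phi_hat_3 = -0.144776 / 2.010395 = -0.072014
  phi_hat_2 = (0.367755 - (-0.6678)(-0.072014)) / 2.075555 = 0.154014
  phi_hat_1 = (-0.9581 - (-0.9581)(0.154014) - (0.7424)(-0.072014)) / 2.4502 = -0.308986
So phi_hat = [-0.3090, 0.1540, -0.0720].
Therefore phi_hat_2 = 0.1540.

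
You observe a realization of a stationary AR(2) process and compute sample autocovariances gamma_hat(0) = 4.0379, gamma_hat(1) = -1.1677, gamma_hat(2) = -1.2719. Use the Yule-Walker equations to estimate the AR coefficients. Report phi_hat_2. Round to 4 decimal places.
\hat\phi_{2} = -0.4350

The Yule-Walker equations for an AR(p) process read, in matrix form,
  Gamma_p phi = r_p,   with   (Gamma_p)_{ij} = gamma(|i - j|),
                       (r_p)_i = gamma(i),   i,j = 1..p.
Substitute the sample gammas (Toeplitz matrix and right-hand side of size 2):
  Gamma_p = [[4.0379, -1.1677], [-1.1677, 4.0379]]
  r_p     = [-1.1677, -1.2719]
Written out:
  4.0379 phi_1 - 1.1677 phi_2 = -1.1677
  -1.1677 phi_1 + 4.0379 phi_2 = -1.2719
Solve by Cramer's rule:
  det = gamma(0)^2 - gamma(1)^2 = (4.0379)^2 - (-1.1677)^2 = 16.30463641 - 1.36352329 = 14.94111312
  phi_hat_1 = [gamma(1) gamma(0) - gamma(1) gamma(2)] / det = [(-1.1677)(4.0379) - (-1.1677)(-1.2719)] / 14.94111312 = -6.20025346 / 14.94111312 = -0.415
  phi_hat_2 = [gamma(0) gamma(2) - gamma(1)^2] / det = [(4.0379)(-1.2719) - (-1.1677)^2] / 14.94111312 = -6.4993283 / 14.94111312 = -0.435
So phi_hat = [-0.4150, -0.4350].
Therefore phi_hat_2 = -0.4350.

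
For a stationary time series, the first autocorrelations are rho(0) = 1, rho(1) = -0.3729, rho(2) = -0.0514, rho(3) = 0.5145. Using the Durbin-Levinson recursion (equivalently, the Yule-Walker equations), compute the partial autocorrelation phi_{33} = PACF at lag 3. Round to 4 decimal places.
\phi_{33} = 0.4990

The PACF at lag k is phi_{kk}, the last component of the solution
to the Yule-Walker system G_k phi = r_k where
  (G_k)_{ij} = rho(|i - j|), (r_k)_i = rho(i), i,j = 1..k.
Equivalently, Durbin-Levinson gives phi_{kk} iteratively:
  phi_{11} = rho(1)
  phi_{kk} = [rho(k) - sum_{j=1..k-1} phi_{k-1,j} rho(k-j)]
            / [1 - sum_{j=1..k-1} phi_{k-1,j} rho(j)],
  phi_{k,j} = phi_{k-1,j} - phi_{kk} phi_{k-1,k-j},  j = 1..k-1.
Step k = 1:
  phi_11 = rho(1) = -0.3729.
Step k = 2:
  phi_22 = [rho(2) - phi_11 rho(1)] / [1 - phi_11 rho(1)] = [-0.0514 - (-0.3729)(-0.3729)] / [1 - (-0.3729)(-0.3729)]
         = -0.19045441 / 0.86094559 = -0.221215.
  Update: phi_21 = phi_11 - phi_22 phi_11 = -0.3729 - (-0.221215)(-0.3729) = -0.455391.
Step k = 3:
  phi_33 = [rho(3) - phi_21 rho(2) - phi_22 rho(1)] / [1 - phi_21 rho(1) - phi_22 rho(2)]
    numerator   = 0.5145 - (-0.455391)(-0.0514) - (-0.221215)(-0.3729) = 0.40860167
    denominator = 1 - (-0.455391)(-0.3729) - (-0.221215)(-0.0514) = 0.81881414
  phi_33 = 0.40860167 / 0.81881414 = 0.499.
Therefore phi_{33} = 0.4990.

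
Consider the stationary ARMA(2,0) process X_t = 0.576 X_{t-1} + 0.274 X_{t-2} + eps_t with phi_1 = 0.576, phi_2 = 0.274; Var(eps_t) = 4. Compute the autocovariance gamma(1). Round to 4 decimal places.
\gamma(1) = 9.2600

Multiply the model equation by X_{t-k} and take expectations. With theta_0 = psi_0 = 1 and psi_j the MA(infinity) weights, this gives
  gamma(k) - sum_i phi_i gamma(k-i) = c_k,
  c_k = sigma^2 * sum_{j=k..q} theta_j psi_{j-k}   (c_k = 0 for k > q),
using gamma(-m) = gamma(m).
Pure AR (q = 0): c_0 = sigma^2 = 4, c_k = 0 for k >= 1.
Equations for k = 0, 1, 2 (AR order 2, c_2 = 0):
  (E0) gamma(0) = phi_1 gamma(1) + phi_2 gamma(2) + c_0
  (E1) gamma(1) = phi_1 gamma(0) + phi_2 gamma(1) + c_1
  (E2) gamma(2) = phi_1 gamma(1) + phi_2 gamma(0)
From (E1): gamma(1) = A gamma(0) + B with
  A = phi_1 / (1 - phi_2) = 0.576 / 0.726 = 0.793388,   B = c_1 / (1 - phi_2) = 0 / 0.726 = 0.
Insert (E2) into (E0): gamma(0) (1 - phi_2^2) = phi_1 (1 + phi_2) gamma(1) + c_0.
  phi_1 (1 + phi_2) = (0.576)(1.274) = 0.733824,   1 - phi_2^2 = 0.924924.
Replace gamma(1) by A gamma(0) + B and collect gamma(0):
  gamma(0) [0.924924 - (0.733824)(0.793388)] = c_0 = 4
  gamma(0) * 0.342717 = 4
  gamma(0) = 4 / 0.342717 = 11.671453.
  gamma(1) = A gamma(0) = (0.793388)(11.671453) = 9.259996.
Therefore gamma(1) = 9.2600 (to 4 decimal places).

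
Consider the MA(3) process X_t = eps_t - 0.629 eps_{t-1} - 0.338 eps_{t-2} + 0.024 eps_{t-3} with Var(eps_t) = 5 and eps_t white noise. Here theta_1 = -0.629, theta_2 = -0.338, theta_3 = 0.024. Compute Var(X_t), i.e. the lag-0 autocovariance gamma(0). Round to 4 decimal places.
\gamma(0) = 7.5523

For an MA(q) process X_t = eps_t + sum_i theta_i eps_{t-i} with
Var(eps_t) = sigma^2, the variance is
  gamma(0) = sigma^2 * (1 + sum_i theta_i^2).
  sum_i theta_i^2 = (-0.629)^2 + (-0.338)^2 + (0.024)^2 = 0.395641 + 0.114244 + 0.000576 = 0.510461.
  gamma(0) = 5 * (1 + 0.510461) = 5 * 1.510461 = 7.552305, which rounds to 7.5523.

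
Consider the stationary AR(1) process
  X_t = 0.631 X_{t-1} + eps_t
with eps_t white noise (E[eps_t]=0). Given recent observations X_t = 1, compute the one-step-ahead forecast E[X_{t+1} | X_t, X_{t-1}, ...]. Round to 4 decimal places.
E[X_{t+1} \mid \mathcal F_t] = 0.6310

For an AR(p) model X_t = c + sum_i phi_i X_{t-i} + eps_t, the
one-step-ahead conditional mean is
  E[X_{t+1} | X_t, ...] = c + sum_i phi_i X_{t+1-i}.
Substitute known values:
  E[X_{t+1} | ...] = (0.631) * (1)
                   = 0.6310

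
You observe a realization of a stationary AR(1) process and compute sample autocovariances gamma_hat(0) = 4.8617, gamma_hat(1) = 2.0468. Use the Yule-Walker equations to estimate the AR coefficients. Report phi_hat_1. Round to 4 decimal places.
\hat\phi_{1} = 0.4210

The Yule-Walker equations for an AR(p) process read, in matrix form,
  Gamma_p phi = r_p,   with   (Gamma_p)_{ij} = gamma(|i - j|),
                       (r_p)_i = gamma(i),   i,j = 1..p.
Substitute the sample gammas (Toeplitz matrix and right-hand side of size 1):
  Gamma_p = [[4.8617]]
  r_p     = [2.0468]
With p = 1 this is the single equation gamma(0) phi_1 = gamma(1):
  phi_hat_1 = gamma(1) / gamma(0) = 2.0468 / 4.8617 = 0.4210.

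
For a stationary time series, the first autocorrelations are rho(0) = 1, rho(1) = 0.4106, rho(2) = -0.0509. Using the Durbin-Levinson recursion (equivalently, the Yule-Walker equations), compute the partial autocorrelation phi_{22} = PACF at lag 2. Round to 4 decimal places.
\phi_{22} = -0.2640

The PACF at lag k is phi_{kk}, the last component of the solution
to the Yule-Walker system G_k phi = r_k where
  (G_k)_{ij} = rho(|i - j|), (r_k)_i = rho(i), i,j = 1..k.
Equivalently, Durbin-Levinson gives phi_{kk} iteratively:
  phi_{11} = rho(1)
  phi_{kk} = [rho(k) - sum_{j=1..k-1} phi_{k-1,j} rho(k-j)]
            / [1 - sum_{j=1..k-1} phi_{k-1,j} rho(j)],
  phi_{k,j} = phi_{k-1,j} - phi_{kk} phi_{k-1,k-j},  j = 1..k-1.
Step k = 1:
  phi_11 = rho(1) = 0.4106.
Step k = 2:
  phi_22 = [rho(2) - phi_11 rho(1)] / [1 - phi_11 rho(1)] = [-0.0509 - (0.4106)(0.4106)] / [1 - (0.4106)(0.4106)]
         = -0.21949236 / 0.83140764 = -0.264.
Therefore phi_{22} = -0.2640.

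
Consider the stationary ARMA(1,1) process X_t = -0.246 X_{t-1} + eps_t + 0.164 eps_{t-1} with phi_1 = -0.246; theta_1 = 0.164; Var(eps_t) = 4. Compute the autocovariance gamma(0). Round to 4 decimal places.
\gamma(0) = 4.0286

Multiply the model equation by X_{t-k} and take expectations. With theta_0 = psi_0 = 1 and psi_j the MA(infinity) weights, this gives
  gamma(k) - sum_i phi_i gamma(k-i) = c_k,
  c_k = sigma^2 * sum_{j=k..q} theta_j psi_{j-k}   (c_k = 0 for k > q),
using gamma(-m) = gamma(m).
psi-weights needed (psi_j = theta_j + sum_i phi_i psi_{j-i}):
  psi_1 = theta_1 + phi_1 = 0.164 + (-0.246) = -0.082
Right-hand sides:
  c_0 = sigma^2 (1 + theta_1 psi_1) = 4 * (1 + (0.164)(-0.082)) = 4 * 0.986552 = 3.946208
  c_1 = sigma^2 theta_1 = 4 * (0.164) = 0.656
  c_2 = 0
Equations for k = 0 and k = 1 (AR order 1):
  gamma(0) = phi_1 gamma(1) + c_0
  gamma(1) = phi_1 gamma(0) + c_1
Substituting the second into the first: gamma(0) (1 - phi_1^2) = c_0 + phi_1 c_1, so
  gamma(0) = (c_0 + phi_1 c_1) / (1 - phi_1^2) = (3.946208 + (-0.246)(0.656)) / (1 - (-0.246)^2) = 3.784832 / 0.939484 = 4.028628.
Therefore gamma(0) = 4.0286 (to 4 decimal places).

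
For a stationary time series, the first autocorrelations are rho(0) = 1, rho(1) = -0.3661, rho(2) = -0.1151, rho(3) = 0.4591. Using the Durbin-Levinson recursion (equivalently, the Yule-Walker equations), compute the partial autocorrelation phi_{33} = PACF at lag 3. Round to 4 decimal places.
\phi_{33} = 0.3771

The PACF at lag k is phi_{kk}, the last component of the solution
to the Yule-Walker system G_k phi = r_k where
  (G_k)_{ij} = rho(|i - j|), (r_k)_i = rho(i), i,j = 1..k.
Equivalently, Durbin-Levinson gives phi_{kk} iteratively:
  phi_{11} = rho(1)
  phi_{kk} = [rho(k) - sum_{j=1..k-1} phi_{k-1,j} rho(k-j)]
            / [1 - sum_{j=1..k-1} phi_{k-1,j} rho(j)],
  phi_{k,j} = phi_{k-1,j} - phi_{kk} phi_{k-1,k-j},  j = 1..k-1.
Step k = 1:
  phi_11 = rho(1) = -0.3661.
Step k = 2:
  phi_22 = [rho(2) - phi_11 rho(1)] / [1 - phi_11 rho(1)] = [-0.1151 - (-0.3661)(-0.3661)] / [1 - (-0.3661)(-0.3661)]
         = -0.24912921 / 0.86597079 = -0.287688.
  Update: phi_21 = phi_11 - phi_22 phi_11 = -0.3661 - (-0.287688)(-0.3661) = -0.471422.
Step k = 3:
  phi_33 = [rho(3) - phi_21 rho(2) - phi_22 rho(1)] / [1 - phi_21 rho(1) - phi_22 rho(2)]
    numerator   = 0.4591 - (-0.471422)(-0.1151) - (-0.287688)(-0.3661) = 0.29951678
    denominator = 1 - (-0.471422)(-0.3661) - (-0.287688)(-0.1151) = 0.79429936
  phi_33 = 0.29951678 / 0.79429936 = 0.3771.
Therefore phi_{33} = 0.3771.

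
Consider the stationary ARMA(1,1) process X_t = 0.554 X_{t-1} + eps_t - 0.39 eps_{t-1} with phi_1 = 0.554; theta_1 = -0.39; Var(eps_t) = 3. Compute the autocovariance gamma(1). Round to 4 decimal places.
\gamma(1) = 0.5565

Multiply the model equation by X_{t-k} and take expectations. With theta_0 = psi_0 = 1 and psi_j the MA(infinity) weights, this gives
  gamma(k) - sum_i phi_i gamma(k-i) = c_k,
  c_k = sigma^2 * sum_{j=k..q} theta_j psi_{j-k}   (c_k = 0 for k > q),
using gamma(-m) = gamma(m).
psi-weights needed (psi_j = theta_j + sum_i phi_i psi_{j-i}):
  psi_1 = theta_1 + phi_1 = -0.39 + (0.554) = 0.164
Right-hand sides:
  c_0 = sigma^2 (1 + theta_1 psi_1) = 3 * (1 + (-0.39)(0.164)) = 3 * 0.93604 = 2.80812
  c_1 = sigma^2 theta_1 = 3 * (-0.39) = -1.17
  c_2 = 0
Equations for k = 0 and k = 1 (AR order 1):
  gamma(0) = phi_1 gamma(1) + c_0
  gamma(1) = phi_1 gamma(0) + c_1
Substituting the second into the first: gamma(0) (1 - phi_1^2) = c_0 + phi_1 c_1, so
  gamma(0) = (c_0 + phi_1 c_1) / (1 - phi_1^2) = (2.80812 + (0.554)(-1.17)) / (1 - (0.554)^2) = 2.15994 / 0.693084 = 3.116419.
  gamma(1) = phi_1 gamma(0) + c_1 = (0.554)(3.116419) + (-1.17) = 0.556496.
Therefore gamma(1) = 0.5565 (to 4 decimal places).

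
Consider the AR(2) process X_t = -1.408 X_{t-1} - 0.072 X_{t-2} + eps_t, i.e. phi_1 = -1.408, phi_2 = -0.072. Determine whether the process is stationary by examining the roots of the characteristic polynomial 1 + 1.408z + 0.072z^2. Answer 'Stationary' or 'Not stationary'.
\text{Not stationary}

The AR(p) characteristic polynomial is P(z) = 1 + 1.408z + 0.072z^2.
Stationarity requires all roots to lie outside the unit circle, i.e. |z| > 1 for every root.
Set 1 + (1.408) z + (0.072) z^2 = 0, i.e. a z^2 + b z + c = 0 with a = 0.072, b = 1.408, c = 1.
Discriminant D = b^2 - 4ac = (1.408)^2 - 4*(0.072)*1 = 1.982464 - (0.288) = 1.694464.
D >= 0, so the roots are real: z = (-b +/- sqrt(D)) / (2a) = (-1.408 +/- 1.301716) / (0.144).
  z_1 = (-1.408 + 1.301716) / (0.144) = -0.7381,   |z_1| = 0.7381.
  z_2 = (-1.408 - 1.301716) / (0.144) = -18.8175,   |z_2| = 18.8175.
Moduli of all roots: 0.7381, 18.8175.
All moduli strictly greater than 1? No.
Verdict: Not stationary.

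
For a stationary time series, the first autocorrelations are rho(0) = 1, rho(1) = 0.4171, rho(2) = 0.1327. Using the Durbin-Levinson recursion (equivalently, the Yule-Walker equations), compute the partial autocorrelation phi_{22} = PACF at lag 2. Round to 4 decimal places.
\phi_{22} = -0.0500

The PACF at lag k is phi_{kk}, the last component of the solution
to the Yule-Walker system G_k phi = r_k where
  (G_k)_{ij} = rho(|i - j|), (r_k)_i = rho(i), i,j = 1..k.
Equivalently, Durbin-Levinson gives phi_{kk} iteratively:
  phi_{11} = rho(1)
  phi_{kk} = [rho(k) - sum_{j=1..k-1} phi_{k-1,j} rho(k-j)]
            / [1 - sum_{j=1..k-1} phi_{k-1,j} rho(j)],
  phi_{k,j} = phi_{k-1,j} - phi_{kk} phi_{k-1,k-j},  j = 1..k-1.
Step k = 1:
  phi_11 = rho(1) = 0.4171.
Step k = 2:
  phi_22 = [rho(2) - phi_11 rho(1)] / [1 - phi_11 rho(1)] = [0.1327 - (0.4171)(0.4171)] / [1 - (0.4171)(0.4171)]
         = -0.04127241 / 0.82602759 = -0.05.
Therefore phi_{22} = -0.0500.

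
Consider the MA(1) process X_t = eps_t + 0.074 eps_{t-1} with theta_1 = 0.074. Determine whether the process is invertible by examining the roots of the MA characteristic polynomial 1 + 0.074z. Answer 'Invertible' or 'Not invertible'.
\text{Invertible}

The MA(q) characteristic polynomial is P(z) = 1 + 0.074z.
Invertibility requires all roots to lie outside the unit circle, i.e. |z| > 1 for every root.
This is linear in z: 1 + (0.074) z = 0  =>  z = -1/(0.074) = -13.513514,  |z| = 13.513514.
Moduli of all roots: 13.5135.
All moduli strictly greater than 1? Yes.
Verdict: Invertible.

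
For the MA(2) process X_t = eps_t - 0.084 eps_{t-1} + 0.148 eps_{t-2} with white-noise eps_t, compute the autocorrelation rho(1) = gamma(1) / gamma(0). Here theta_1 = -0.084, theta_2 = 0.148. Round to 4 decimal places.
\rho(1) = -0.0937

For an MA(q) process with theta_0 = 1, the autocovariance is
  gamma(k) = sigma^2 * sum_{i=0..q-k} theta_i * theta_{i+k},
and rho(k) = gamma(k) / gamma(0). Sigma^2 cancels.
  numerator   = (1)*(-0.084) + (-0.084)*(0.148) = -0.096432.
  denominator = (1)^2 + (-0.084)^2 + (0.148)^2 = 1.02896.
  rho(1) = -0.096432 / 1.02896 = -0.0937.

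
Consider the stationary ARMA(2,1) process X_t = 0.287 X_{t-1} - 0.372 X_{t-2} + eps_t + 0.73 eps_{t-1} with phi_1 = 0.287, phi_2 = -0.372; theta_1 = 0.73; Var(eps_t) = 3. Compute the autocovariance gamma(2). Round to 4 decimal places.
\gamma(2) = -1.6300

Multiply the model equation by X_{t-k} and take expectations. With theta_0 = psi_0 = 1 and psi_j the MA(infinity) weights, this gives
  gamma(k) - sum_i phi_i gamma(k-i) = c_k,
  c_k = sigma^2 * sum_{j=k..q} theta_j psi_{j-k}   (c_k = 0 for k > q),
using gamma(-m) = gamma(m).
psi-weights needed (psi_j = theta_j + sum_i phi_i psi_{j-i}):
  psi_1 = theta_1 + phi_1 = 0.73 + (0.287) = 1.017
Right-hand sides:
  c_0 = sigma^2 (1 + theta_1 psi_1) = 3 * (1 + (0.73)(1.017)) = 3 * 1.74241 = 5.22723
  c_1 = sigma^2 theta_1 = 3 * (0.73) = 2.19
  c_2 = 0
Equations for k = 0, 1, 2 (AR order 2, c_2 = 0):
  (E0) gamma(0) = phi_1 gamma(1) + phi_2 gamma(2) + c_0
  (E1) gamma(1) = phi_1 gamma(0) + phi_2 gamma(1) + c_1
  (E2) gamma(2) = phi_1 gamma(1) + phi_2 gamma(0)
From (E1): gamma(1) = A gamma(0) + B with
  A = phi_1 / (1 - phi_2) = 0.287 / 1.372 = 0.209184,   B = c_1 / (1 - phi_2) = 2.19 / 1.372 = 1.59621.
Insert (E2) into (E0): gamma(0) (1 - phi_2^2) = phi_1 (1 + phi_2) gamma(1) + c_0.
  phi_1 (1 + phi_2) = (0.287)(0.628) = 0.180236,   1 - phi_2^2 = 0.861616.
Replace gamma(1) by A gamma(0) + B and collect gamma(0):
  gamma(0) [0.861616 - (0.180236)(0.209184)] = (0.180236)(1.59621) + 5.22723
  gamma(0) * 0.823914 = 5.514924
  gamma(0) = 5.514924 / 0.823914 = 6.693572.
  gamma(1) = A gamma(0) + B = (0.209184)(6.693572) + (1.59621) = 2.996396.
  gamma(2) = phi_1 gamma(1) + phi_2 gamma(0) = (0.287)(2.996396) + (-0.372)(6.693572) = -1.630043.
Therefore gamma(2) = -1.6300 (to 4 decimal places).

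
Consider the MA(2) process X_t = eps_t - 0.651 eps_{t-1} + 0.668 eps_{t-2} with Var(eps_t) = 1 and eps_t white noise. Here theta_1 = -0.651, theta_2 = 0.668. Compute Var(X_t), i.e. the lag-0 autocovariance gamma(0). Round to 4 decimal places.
\gamma(0) = 1.8700

For an MA(q) process X_t = eps_t + sum_i theta_i eps_{t-i} with
Var(eps_t) = sigma^2, the variance is
  gamma(0) = sigma^2 * (1 + sum_i theta_i^2).
  sum_i theta_i^2 = (-0.651)^2 + (0.668)^2 = 0.423801 + 0.446224 = 0.870025.
  gamma(0) = 1 * (1 + 0.870025) = 1 * 1.870025 = 1.870025, which rounds to 1.8700.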